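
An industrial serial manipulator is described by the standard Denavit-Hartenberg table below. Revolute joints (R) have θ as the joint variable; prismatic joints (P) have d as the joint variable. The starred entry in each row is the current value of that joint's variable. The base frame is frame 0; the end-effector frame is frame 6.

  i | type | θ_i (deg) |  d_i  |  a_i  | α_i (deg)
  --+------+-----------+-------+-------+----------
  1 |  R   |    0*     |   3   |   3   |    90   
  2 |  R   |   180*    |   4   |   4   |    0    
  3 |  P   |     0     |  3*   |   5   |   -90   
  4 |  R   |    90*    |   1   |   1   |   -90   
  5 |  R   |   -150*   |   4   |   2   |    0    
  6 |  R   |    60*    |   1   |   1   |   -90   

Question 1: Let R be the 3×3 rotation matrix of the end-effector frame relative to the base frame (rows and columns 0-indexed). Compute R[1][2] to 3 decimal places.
End-effector z-axis (col 2 of R) = (-0.0000,1.0000,-0.0000)
R[1][2] = 1.0000

1.000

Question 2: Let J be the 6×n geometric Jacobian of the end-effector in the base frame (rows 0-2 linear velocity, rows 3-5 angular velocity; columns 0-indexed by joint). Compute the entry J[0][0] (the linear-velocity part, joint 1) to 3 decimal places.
7.732

axis z_0 = ẑ; lever o_n−o_0 = (-1.0000,-7.7321,0.0000)
cross product → J_v[:, 0] = (7.7321,-1.0000,0.0000)
J_ω[:, 0] = z_0
entry J[0][0] = 7.7321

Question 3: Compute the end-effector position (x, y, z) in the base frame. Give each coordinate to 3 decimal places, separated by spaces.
-1.000 -7.732 0.000

after link 1: o_1 = (3.0000, 0.0000, 3.0000)
after link 2: o_2 = (-1.0000, -4.0000, 3.0000)
after link 3: o_3 = (-6.0000, -7.0000, 3.0000)
after link 4: o_4 = (-6.0000, -6.0000, 2.0000)
after link 5: o_5 = (-2.0000, -7.7321, 1.0000)
after link 6: o_6 = (-1.0000, -7.7321, 0.0000)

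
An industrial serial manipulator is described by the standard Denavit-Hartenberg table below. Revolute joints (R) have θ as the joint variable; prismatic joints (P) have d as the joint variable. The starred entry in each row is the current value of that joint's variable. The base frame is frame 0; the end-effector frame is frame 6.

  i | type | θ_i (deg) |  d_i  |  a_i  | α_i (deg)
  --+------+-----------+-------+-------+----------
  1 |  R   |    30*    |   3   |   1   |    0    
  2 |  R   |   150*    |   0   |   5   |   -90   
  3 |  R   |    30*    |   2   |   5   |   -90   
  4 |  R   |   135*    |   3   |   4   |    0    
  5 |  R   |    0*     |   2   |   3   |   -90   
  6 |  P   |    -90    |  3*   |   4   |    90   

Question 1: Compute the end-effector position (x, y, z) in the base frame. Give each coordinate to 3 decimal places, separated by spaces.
2.160 1.328 -3.759

after link 1: o_1 = (0.8660, 0.5000, 3.0000)
after link 2: o_2 = (-4.1340, 0.5000, 3.0000)
after link 3: o_3 = (-8.4641, -1.5000, 0.5000)
after link 4: o_4 = (-4.5146, 1.3284, -0.6839)
after link 5: o_5 = (-1.6775, 3.4497, -1.3553)
after link 6: o_6 = (2.1596, 1.3284, -3.7587)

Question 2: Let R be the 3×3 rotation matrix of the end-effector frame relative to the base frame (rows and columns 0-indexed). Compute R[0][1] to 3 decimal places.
End-effector y-axis (col 1 of R) = (0.6124,-0.7071,0.3536)
R[0][1] = 0.6124

0.612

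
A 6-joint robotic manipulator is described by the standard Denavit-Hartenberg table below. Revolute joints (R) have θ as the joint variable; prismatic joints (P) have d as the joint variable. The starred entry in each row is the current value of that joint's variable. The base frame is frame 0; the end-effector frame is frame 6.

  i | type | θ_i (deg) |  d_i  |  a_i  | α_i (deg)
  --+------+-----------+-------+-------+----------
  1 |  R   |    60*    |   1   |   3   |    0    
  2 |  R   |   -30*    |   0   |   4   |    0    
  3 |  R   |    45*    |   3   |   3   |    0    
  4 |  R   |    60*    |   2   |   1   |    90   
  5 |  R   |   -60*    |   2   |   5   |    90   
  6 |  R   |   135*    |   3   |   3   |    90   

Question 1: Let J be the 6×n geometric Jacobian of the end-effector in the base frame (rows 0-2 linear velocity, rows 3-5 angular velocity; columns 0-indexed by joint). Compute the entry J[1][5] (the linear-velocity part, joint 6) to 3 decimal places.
-2.250

axis z_5 = (0.6124,-0.6124,-0.5000); lever o_n−o_5 = (4.0871,-1.0871,0.3371)
cross product → J_v[:, 5] = (-0.7500,-2.2500,1.8371)
J_ω[:, 5] = z_5
entry J[1][5] = -2.2500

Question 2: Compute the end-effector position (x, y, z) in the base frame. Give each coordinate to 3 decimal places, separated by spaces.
8.767 10.298 2.007

after link 1: o_1 = (1.5000, 2.5981, 1.0000)
after link 2: o_2 = (4.9641, 4.5981, 1.0000)
after link 3: o_3 = (5.7406, 7.4959, 4.0000)
after link 4: o_4 = (5.0335, 8.2030, 6.0000)
after link 5: o_5 = (4.6799, 11.3849, 1.6699)
after link 6: o_6 = (8.7670, 10.2978, 2.0070)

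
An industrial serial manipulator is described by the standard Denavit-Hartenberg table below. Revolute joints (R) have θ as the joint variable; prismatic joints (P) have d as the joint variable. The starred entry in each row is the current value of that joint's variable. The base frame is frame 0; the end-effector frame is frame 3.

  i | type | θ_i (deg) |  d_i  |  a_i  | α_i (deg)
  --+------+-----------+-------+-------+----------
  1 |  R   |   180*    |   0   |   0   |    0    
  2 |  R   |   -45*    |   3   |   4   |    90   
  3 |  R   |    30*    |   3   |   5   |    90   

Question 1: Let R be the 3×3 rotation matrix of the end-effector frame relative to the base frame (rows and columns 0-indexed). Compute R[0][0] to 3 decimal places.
End-effector x-axis (col 0 of R) = (-0.6124,0.6124,0.5000)
R[0][0] = -0.6124

-0.612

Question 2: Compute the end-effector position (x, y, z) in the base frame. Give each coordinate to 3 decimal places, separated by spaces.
-3.769 8.012 5.500

after link 1: o_1 = (0.0000, 0.0000, 0.0000)
after link 2: o_2 = (-2.8284, 2.8284, 3.0000)
after link 3: o_3 = (-3.7690, 8.0116, 5.5000)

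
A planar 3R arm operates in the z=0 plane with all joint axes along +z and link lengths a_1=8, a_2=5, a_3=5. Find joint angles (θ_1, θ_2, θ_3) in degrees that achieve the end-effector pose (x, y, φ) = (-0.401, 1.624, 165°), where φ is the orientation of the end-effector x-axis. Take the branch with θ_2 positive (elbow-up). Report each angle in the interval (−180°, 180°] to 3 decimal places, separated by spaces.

-30.006 149.995 45.011

wrist centre = target − a_3·(cos φ, sin φ) = (4.4286, 0.3299)
cos θ_2 = (19.7216−8²−5²)/(2·8·5) = -0.8660; θ_2 = 149.9948° (elbow-up)
β = atan2(0.3299,4.4286) = 4.2603°; ψ = atan2(2.5004,3.6701) = 34.2661°
θ_1 = β − ψ = -30.0058°
θ_3 = φ − θ_1 − θ_2 = 45.0110° (wrapped to (-180°,180°])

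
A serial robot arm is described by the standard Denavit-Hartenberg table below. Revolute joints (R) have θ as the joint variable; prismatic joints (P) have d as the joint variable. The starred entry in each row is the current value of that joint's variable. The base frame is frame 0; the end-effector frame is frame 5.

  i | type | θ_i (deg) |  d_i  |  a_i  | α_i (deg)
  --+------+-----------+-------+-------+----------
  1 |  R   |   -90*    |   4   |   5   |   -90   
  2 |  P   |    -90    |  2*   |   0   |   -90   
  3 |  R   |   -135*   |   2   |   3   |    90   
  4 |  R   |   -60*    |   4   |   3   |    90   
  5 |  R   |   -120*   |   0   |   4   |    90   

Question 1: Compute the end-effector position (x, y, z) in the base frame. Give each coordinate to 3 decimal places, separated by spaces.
after link 1: o_1 = (0.0000, -5.0000, 4.0000)
after link 2: o_2 = (2.0000, -5.0000, 4.0000)
after link 3: o_3 = (4.1213, -7.0000, 1.8787)
after link 4: o_4 = (2.3536, -4.4019, -2.0104)
after link 5: o_5 = (4.0959, -6.1340, 1.1462)

4.096 -6.134 1.146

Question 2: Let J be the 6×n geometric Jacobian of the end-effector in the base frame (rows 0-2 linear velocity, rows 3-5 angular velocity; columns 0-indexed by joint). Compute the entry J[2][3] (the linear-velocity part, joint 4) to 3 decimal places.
-0.612

axis z_3 = (-0.7071,-0.0000,-0.7071); lever o_n−o_3 = (-0.0254,0.8660,-0.7325)
cross product → J_v[:, 3] = (0.6124,-0.5000,-0.6124)
J_ω[:, 3] = z_3
entry J[2][3] = -0.6124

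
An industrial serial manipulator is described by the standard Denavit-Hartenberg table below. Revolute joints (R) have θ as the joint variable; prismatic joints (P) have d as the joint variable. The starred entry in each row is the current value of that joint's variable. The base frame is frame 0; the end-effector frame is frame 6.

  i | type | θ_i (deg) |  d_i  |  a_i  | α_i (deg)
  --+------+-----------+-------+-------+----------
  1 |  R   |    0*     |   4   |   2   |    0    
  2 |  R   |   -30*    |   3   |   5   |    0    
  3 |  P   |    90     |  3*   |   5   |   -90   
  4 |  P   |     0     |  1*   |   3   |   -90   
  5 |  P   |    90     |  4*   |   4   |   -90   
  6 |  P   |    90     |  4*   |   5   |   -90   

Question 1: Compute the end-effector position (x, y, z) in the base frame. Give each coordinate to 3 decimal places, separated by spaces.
10.928 -0.536 11.000

after link 1: o_1 = (2.0000, 0.0000, 4.0000)
after link 2: o_2 = (6.3301, -2.5000, 7.0000)
after link 3: o_3 = (8.8301, 1.8301, 10.0000)
after link 4: o_4 = (9.4641, 4.9282, 10.0000)
after link 5: o_5 = (12.9282, 2.9282, 6.0000)
after link 6: o_6 = (10.9282, -0.5359, 11.0000)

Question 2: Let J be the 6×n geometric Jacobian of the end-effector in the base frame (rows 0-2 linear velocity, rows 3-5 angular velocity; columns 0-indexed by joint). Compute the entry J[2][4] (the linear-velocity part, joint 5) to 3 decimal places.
prismatic axis z_4 = (-0.0000,0.0000,-1.0000)
J_v[:, 4] = z_4; J_ω[:, 4] = (0,0,0)
entry J[2][4] = -1.0000

-1.000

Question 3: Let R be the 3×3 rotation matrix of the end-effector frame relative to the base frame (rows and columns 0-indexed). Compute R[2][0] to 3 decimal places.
End-effector x-axis (col 0 of R) = (0.0000,-0.0000,1.0000)
R[2][0] = 1.0000

1.000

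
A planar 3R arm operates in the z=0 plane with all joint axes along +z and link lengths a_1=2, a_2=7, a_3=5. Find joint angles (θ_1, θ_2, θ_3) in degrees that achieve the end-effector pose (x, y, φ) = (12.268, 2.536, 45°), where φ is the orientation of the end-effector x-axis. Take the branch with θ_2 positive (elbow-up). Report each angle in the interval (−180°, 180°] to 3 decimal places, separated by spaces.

wrist centre = target − a_3·(cos φ, sin φ) = (8.7325, -0.9995)
cos θ_2 = (77.2550−2²−7²)/(2·2·7) = 0.8663; θ_2 = 29.9741° (elbow-up)
β = atan2(-0.9995,8.7325) = -6.5298°; ψ = atan2(3.4973,8.0638) = 23.4464°
θ_1 = β − ψ = -29.9762°
θ_3 = φ − θ_1 − θ_2 = 45.0021° (wrapped to (-180°,180°])

-29.976 29.974 45.002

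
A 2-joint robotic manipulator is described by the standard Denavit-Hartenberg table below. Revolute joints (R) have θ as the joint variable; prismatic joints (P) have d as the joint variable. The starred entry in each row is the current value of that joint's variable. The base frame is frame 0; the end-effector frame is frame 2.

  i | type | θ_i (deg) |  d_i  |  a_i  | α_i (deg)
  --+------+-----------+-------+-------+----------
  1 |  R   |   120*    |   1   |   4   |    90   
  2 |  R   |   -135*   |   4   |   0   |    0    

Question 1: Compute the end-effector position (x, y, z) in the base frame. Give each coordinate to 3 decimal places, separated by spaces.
after link 1: o_1 = (-2.0000, 3.4641, 1.0000)
after link 2: o_2 = (1.4641, 5.4641, 1.0000)

1.464 5.464 1.000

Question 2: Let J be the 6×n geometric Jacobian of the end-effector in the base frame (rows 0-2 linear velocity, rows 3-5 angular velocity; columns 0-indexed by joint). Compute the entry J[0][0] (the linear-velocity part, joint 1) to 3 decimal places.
axis z_0 = ẑ; lever o_n−o_0 = (1.4641,5.4641,1.0000)
cross product → J_v[:, 0] = (-5.4641,1.4641,0.0000)
J_ω[:, 0] = z_0
entry J[0][0] = -5.4641

-5.464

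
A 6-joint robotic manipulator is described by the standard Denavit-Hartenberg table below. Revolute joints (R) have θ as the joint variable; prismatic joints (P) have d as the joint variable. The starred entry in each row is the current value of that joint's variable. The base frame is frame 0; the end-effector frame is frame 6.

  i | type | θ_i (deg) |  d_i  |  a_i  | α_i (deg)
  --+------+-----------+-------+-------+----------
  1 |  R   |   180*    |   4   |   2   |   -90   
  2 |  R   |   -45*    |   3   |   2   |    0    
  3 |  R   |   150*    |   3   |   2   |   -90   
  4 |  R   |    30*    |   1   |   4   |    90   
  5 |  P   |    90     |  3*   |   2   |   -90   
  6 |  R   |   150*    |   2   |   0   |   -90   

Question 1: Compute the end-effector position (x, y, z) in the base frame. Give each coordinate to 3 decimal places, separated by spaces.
0.838 -7.598 1.137

after link 1: o_1 = (-2.0000, 0.0000, 4.0000)
after link 2: o_2 = (-3.4142, -3.0000, 5.4142)
after link 3: o_3 = (-2.8966, -6.0000, 3.4824)
after link 4: o_4 = (-1.0341, -4.0000, 0.3951)
after link 5: o_5 = (1.2860, -6.5981, -0.5361)
after link 6: o_6 = (0.8377, -7.5981, 1.1369)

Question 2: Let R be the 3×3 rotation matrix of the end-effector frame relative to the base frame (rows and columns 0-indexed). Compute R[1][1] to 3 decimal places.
End-effector y-axis (col 1 of R) = (0.2241,0.5000,-0.8365)
R[1][1] = 0.5000

0.500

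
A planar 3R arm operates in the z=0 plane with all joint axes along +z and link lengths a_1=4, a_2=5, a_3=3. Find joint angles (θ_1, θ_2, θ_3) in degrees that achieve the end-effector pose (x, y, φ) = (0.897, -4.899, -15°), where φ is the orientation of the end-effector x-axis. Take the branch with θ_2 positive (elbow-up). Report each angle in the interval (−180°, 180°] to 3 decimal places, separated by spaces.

wrist centre = target − a_3·(cos φ, sin φ) = (-2.0008, -4.1225)
cos θ_2 = (20.9985−4²−5²)/(2·4·5) = -0.5000; θ_2 = 120.0025° (elbow-up)
β = atan2(-4.1225,-2.0008) = -115.8885°; ψ = atan2(4.3300,1.4998) = 70.8952°
θ_1 = β − ψ = -186.7837°
θ_3 = φ − θ_1 − θ_2 = 51.7812° (wrapped to (-180°,180°])

173.216 120.003 51.781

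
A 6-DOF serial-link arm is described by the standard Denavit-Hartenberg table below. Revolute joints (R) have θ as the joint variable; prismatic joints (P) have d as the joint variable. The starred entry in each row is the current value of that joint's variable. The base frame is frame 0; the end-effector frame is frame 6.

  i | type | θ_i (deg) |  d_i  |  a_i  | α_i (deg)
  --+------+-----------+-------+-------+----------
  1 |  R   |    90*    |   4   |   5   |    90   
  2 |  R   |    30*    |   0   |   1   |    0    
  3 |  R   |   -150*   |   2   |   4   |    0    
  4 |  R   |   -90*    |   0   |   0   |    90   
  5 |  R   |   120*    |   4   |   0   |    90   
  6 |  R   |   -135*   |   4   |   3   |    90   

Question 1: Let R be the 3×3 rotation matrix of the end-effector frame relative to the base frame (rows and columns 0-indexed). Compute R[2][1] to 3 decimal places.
End-effector y-axis (col 1 of R) = (0.5000,-0.7500,0.4330)
R[2][1] = 0.4330

0.433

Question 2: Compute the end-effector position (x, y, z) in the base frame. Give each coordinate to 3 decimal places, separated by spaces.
after link 1: o_1 = (0.0000, 5.0000, 4.0000)
after link 2: o_2 = (0.0000, 5.8660, 4.5000)
after link 3: o_3 = (2.0000, 3.8660, 1.0359)
after link 4: o_4 = (2.0000, 3.8660, 1.0359)
after link 5: o_5 = (2.0000, 5.8660, 4.5000)
after link 6: o_6 = (2.1629, 0.8868, 4.9253)

2.163 0.887 4.925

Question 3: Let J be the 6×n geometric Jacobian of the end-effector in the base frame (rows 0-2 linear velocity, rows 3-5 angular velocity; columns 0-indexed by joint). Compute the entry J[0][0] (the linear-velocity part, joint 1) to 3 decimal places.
axis z_0 = ẑ; lever o_n−o_0 = (2.1629,0.8868,4.9253)
cross product → J_v[:, 0] = (-0.8868,2.1629,0.0000)
J_ω[:, 0] = z_0
entry J[0][0] = -0.8868

-0.887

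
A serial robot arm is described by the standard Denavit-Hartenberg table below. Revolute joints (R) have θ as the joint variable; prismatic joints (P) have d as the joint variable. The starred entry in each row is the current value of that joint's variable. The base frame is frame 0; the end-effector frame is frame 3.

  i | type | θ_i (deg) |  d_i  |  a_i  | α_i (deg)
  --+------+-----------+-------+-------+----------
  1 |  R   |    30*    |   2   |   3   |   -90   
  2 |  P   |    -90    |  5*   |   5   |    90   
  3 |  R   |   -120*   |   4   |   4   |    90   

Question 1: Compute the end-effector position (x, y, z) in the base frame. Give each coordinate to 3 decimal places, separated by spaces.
-1.634 0.830 5.000

after link 1: o_1 = (2.5981, 1.5000, 2.0000)
after link 2: o_2 = (0.0981, 5.8301, 7.0000)
after link 3: o_3 = (-1.6340, 0.8301, 5.0000)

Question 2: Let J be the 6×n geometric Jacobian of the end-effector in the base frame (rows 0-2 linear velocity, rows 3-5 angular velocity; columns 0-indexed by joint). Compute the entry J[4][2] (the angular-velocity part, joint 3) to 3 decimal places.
-0.500

axis z_2 = (-0.8660,-0.5000,0.0000); lever o_n−o_2 = (-1.7321,-5.0000,-2.0000)
cross product → J_v[:, 2] = (1.0000,-1.7321,3.4641)
J_ω[:, 2] = z_2
entry J[4][2] = -0.5000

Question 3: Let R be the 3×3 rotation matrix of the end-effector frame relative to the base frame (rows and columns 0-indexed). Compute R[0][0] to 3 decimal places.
0.433

End-effector x-axis (col 0 of R) = (0.4330,-0.7500,-0.5000)
R[0][0] = 0.4330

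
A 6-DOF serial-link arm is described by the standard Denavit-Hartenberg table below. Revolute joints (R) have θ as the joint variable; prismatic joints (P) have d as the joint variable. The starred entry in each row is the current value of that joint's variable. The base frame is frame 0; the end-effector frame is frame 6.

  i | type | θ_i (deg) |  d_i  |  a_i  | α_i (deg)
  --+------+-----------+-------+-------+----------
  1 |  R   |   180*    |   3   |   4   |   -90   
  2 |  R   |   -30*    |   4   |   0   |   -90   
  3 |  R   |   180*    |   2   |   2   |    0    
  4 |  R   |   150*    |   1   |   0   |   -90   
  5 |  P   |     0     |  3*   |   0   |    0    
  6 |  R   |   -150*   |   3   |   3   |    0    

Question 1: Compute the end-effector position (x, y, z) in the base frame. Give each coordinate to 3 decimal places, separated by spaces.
-5.167 2.495 -1.522

after link 1: o_1 = (-4.0000, 0.0000, 3.0000)
after link 2: o_2 = (-4.0000, -4.0000, 3.0000)
after link 3: o_3 = (-3.2679, -4.0000, 0.2679)
after link 4: o_4 = (-3.7679, -4.0000, -0.5981)
after link 5: o_5 = (-5.0670, -1.4019, 0.1519)
after link 6: o_6 = (-5.1675, 2.4952, -1.5221)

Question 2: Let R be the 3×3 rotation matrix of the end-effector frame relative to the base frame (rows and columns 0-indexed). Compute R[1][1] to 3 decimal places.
End-effector y-axis (col 1 of R) = (-0.8080,-0.2500,-0.5335)
R[1][1] = -0.2500

-0.250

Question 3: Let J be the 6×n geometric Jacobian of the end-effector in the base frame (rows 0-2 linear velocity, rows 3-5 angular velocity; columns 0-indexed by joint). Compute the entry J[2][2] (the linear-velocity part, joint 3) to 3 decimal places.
axis z_2 = (-0.5000,-0.0000,-0.8660); lever o_n−o_2 = (-1.1675,6.4952,-4.5221)
cross product → J_v[:, 2] = (5.6250,-1.2500,-3.2476)
J_ω[:, 2] = z_2
entry J[2][2] = -3.2476

-3.248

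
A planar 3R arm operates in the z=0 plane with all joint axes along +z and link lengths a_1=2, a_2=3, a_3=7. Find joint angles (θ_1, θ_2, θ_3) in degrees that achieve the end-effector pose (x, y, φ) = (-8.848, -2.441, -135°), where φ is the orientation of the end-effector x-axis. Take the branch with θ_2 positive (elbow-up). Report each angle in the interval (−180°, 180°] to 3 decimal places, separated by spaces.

120.021 44.967 60.012

wrist centre = target − a_3·(cos φ, sin φ) = (-3.8983, 2.5087)
cos θ_2 = (21.4902−2²−3²)/(2·2·3) = 0.7075; θ_2 = 44.9669° (elbow-up)
β = atan2(2.5087,-3.8983) = 147.2364°; ψ = atan2(2.1201,4.1225) = 27.2153°
θ_1 = β − ψ = 120.0211°
θ_3 = φ − θ_1 − θ_2 = 60.0120° (wrapped to (-180°,180°])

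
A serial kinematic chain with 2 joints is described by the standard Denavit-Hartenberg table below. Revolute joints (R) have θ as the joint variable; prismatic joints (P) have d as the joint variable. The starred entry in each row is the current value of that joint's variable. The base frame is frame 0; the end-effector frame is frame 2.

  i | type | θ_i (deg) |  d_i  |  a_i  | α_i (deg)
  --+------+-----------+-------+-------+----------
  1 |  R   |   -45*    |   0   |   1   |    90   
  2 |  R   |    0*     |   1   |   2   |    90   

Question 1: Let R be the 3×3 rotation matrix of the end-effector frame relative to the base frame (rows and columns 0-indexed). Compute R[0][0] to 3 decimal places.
0.707

End-effector x-axis (col 0 of R) = (0.7071,-0.7071,0.0000)
R[0][0] = 0.7071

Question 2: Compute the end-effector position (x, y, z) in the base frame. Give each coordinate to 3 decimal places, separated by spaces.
1.414 -2.828 0.000

after link 1: o_1 = (0.7071, -0.7071, 0.0000)
after link 2: o_2 = (1.4142, -2.8284, 0.0000)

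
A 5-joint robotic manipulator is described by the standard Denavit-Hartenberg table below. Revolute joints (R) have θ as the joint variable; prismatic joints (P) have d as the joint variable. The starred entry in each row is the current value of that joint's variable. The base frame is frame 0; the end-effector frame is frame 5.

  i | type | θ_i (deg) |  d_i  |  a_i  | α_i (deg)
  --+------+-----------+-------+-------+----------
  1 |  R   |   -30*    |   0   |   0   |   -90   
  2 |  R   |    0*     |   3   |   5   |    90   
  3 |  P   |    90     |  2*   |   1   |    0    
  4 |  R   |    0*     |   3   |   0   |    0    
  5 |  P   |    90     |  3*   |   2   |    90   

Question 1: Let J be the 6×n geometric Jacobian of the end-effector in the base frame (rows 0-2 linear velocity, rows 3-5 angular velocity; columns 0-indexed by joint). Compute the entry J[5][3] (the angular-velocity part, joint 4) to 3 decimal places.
1.000

axis z_3 = (0.0000,0.0000,1.0000); lever o_n−o_3 = (-1.7321,1.0000,6.0000)
cross product → J_v[:, 3] = (-1.0000,-1.7321,0.0000)
J_ω[:, 3] = z_3
entry J[5][3] = 1.0000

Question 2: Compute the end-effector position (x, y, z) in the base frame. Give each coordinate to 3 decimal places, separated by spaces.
4.598 1.964 8.000

after link 1: o_1 = (0.0000, 0.0000, 0.0000)
after link 2: o_2 = (5.8301, 0.0981, 0.0000)
after link 3: o_3 = (6.3301, 0.9641, 2.0000)
after link 4: o_4 = (6.3301, 0.9641, 5.0000)
after link 5: o_5 = (4.5981, 1.9641, 8.0000)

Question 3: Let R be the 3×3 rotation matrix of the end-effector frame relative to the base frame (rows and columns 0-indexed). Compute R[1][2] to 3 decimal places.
0.866

End-effector z-axis (col 2 of R) = (0.5000,0.8660,0.0000)
R[1][2] = 0.8660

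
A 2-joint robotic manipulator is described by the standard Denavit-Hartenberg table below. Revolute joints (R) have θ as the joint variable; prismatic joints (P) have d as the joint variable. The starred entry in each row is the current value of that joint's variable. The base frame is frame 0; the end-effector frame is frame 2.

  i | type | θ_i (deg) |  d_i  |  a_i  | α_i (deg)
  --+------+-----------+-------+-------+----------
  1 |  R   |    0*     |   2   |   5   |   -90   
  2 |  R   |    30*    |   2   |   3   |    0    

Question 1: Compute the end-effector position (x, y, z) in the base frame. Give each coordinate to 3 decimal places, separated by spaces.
after link 1: o_1 = (5.0000, 0.0000, 2.0000)
after link 2: o_2 = (7.5981, 2.0000, 0.5000)

7.598 2.000 0.500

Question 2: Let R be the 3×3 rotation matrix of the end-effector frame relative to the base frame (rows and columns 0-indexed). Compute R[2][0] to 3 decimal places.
End-effector x-axis (col 0 of R) = (0.8660,0.0000,-0.5000)
R[2][0] = -0.5000

-0.500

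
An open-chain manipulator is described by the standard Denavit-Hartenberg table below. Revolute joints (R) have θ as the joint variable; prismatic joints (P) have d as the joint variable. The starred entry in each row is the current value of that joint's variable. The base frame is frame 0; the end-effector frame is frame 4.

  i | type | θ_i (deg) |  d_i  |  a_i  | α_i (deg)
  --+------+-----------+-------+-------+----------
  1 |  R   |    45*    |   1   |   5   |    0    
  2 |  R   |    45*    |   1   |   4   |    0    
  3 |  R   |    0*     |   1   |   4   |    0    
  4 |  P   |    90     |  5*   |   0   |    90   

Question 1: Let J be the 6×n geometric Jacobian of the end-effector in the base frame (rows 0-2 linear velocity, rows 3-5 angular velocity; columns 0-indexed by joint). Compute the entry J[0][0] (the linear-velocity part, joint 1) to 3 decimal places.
-11.536

axis z_0 = ẑ; lever o_n−o_0 = (3.5355,11.5355,8.0000)
cross product → J_v[:, 0] = (-11.5355,3.5355,0.0000)
J_ω[:, 0] = z_0
entry J[0][0] = -11.5355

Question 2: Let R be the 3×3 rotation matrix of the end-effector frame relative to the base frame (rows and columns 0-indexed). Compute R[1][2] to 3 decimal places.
End-effector z-axis (col 2 of R) = (0.0000,1.0000,0.0000)
R[1][2] = 1.0000

1.000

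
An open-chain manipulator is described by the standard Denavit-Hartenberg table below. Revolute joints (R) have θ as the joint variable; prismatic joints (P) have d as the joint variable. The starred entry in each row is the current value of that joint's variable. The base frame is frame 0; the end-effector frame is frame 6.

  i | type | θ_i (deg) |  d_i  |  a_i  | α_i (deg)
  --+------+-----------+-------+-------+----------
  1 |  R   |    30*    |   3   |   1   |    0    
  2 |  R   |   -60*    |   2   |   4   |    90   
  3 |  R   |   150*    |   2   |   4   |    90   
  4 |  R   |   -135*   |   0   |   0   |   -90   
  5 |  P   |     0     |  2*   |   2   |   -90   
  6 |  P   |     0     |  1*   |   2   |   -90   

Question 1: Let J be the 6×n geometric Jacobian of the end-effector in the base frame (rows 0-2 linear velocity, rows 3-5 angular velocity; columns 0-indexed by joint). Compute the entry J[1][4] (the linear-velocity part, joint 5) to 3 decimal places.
0.919

prismatic axis z_4 = (-0.1768,0.9186,0.3536)
J_v[:, 4] = z_4; J_ω[:, 4] = (0,0,0)
entry J[1][4] = 0.9186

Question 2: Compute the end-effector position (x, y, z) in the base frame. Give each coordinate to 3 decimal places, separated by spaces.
3.079 1.812 5.427

after link 1: o_1 = (0.8660, 0.5000, 3.0000)
after link 2: o_2 = (4.3301, -1.5000, 5.0000)
after link 3: o_3 = (0.3301, -1.5000, 7.0000)
after link 4: o_4 = (0.3301, -1.5000, 7.0000)
after link 5: o_5 = (1.7443, 0.9495, 7.0000)
after link 6: o_6 = (3.0791, 1.8119, 5.4269)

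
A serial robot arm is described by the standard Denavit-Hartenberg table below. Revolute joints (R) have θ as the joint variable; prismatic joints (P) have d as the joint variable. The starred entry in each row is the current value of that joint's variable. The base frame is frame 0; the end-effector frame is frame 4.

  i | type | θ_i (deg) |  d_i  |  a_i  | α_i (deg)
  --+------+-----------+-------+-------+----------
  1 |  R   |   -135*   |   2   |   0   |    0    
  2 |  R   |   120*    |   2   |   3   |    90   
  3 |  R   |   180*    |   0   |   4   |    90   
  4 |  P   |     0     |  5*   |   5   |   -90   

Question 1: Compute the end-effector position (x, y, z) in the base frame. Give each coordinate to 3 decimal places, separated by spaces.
-5.796 1.553 9.000

after link 1: o_1 = (0.0000, 0.0000, 2.0000)
after link 2: o_2 = (2.8978, -0.7765, 4.0000)
after link 3: o_3 = (-0.9659, 0.2588, 4.0000)
after link 4: o_4 = (-5.7956, 1.5529, 9.0000)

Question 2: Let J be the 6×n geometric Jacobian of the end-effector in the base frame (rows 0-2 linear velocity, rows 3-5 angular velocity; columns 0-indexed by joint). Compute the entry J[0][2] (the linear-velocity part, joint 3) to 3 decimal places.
-4.830

axis z_2 = (-0.2588,-0.9659,0.0000); lever o_n−o_2 = (-8.6933,2.3294,5.0000)
cross product → J_v[:, 2] = (-4.8296,1.2941,-9.0000)
J_ω[:, 2] = z_2
entry J[0][2] = -4.8296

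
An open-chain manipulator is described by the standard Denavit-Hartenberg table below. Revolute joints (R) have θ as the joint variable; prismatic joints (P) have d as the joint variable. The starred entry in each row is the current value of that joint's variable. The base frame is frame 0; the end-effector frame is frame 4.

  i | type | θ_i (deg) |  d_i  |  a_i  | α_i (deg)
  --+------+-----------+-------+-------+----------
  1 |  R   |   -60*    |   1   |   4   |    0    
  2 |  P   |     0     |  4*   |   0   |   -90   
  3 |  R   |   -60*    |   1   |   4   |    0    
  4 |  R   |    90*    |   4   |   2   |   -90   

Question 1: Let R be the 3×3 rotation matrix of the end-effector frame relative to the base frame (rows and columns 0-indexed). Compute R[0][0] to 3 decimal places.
0.433

End-effector x-axis (col 0 of R) = (0.4330,-0.7500,-0.5000)
R[0][0] = 0.4330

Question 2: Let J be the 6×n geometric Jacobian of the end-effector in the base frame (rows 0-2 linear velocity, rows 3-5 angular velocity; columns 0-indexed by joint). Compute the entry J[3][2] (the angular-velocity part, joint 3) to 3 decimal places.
axis z_2 = (0.8660,0.5000,0.0000); lever o_n−o_2 = (6.1962,-0.7321,2.4641)
cross product → J_v[:, 2] = (1.2321,-2.1340,-3.7321)
J_ω[:, 2] = z_2
entry J[3][2] = 0.8660

0.866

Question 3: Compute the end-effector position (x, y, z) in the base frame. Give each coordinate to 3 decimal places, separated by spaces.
8.196 -4.196 7.464

after link 1: o_1 = (2.0000, -3.4641, 1.0000)
after link 2: o_2 = (2.0000, -3.4641, 5.0000)
after link 3: o_3 = (3.8660, -4.6962, 8.4641)
after link 4: o_4 = (8.1962, -4.1962, 7.4641)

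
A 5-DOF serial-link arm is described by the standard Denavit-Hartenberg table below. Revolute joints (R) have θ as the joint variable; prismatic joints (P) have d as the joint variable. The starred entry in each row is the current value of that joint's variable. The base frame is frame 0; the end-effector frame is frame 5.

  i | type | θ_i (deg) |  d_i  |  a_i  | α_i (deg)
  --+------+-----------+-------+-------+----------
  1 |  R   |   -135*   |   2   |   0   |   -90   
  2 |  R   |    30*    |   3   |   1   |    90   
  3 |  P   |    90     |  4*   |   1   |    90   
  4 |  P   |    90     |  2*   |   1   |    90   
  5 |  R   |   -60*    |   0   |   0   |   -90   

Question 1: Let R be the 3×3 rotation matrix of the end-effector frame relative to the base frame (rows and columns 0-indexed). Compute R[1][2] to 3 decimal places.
End-effector z-axis (col 2 of R) = (-0.6124,-0.6124,0.5000)
R[1][2] = -0.6124

-0.612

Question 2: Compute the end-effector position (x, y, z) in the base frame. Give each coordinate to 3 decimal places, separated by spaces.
-0.776 -6.433 4.830

after link 1: o_1 = (0.0000, 0.0000, 2.0000)
after link 2: o_2 = (1.5089, -2.7337, 1.5000)
after link 3: o_3 = (0.8018, -4.8550, 4.9641)
after link 4: o_4 = (-0.7765, -6.4333, 4.8301)
after link 5: o_5 = (-0.7765, -6.4333, 4.8301)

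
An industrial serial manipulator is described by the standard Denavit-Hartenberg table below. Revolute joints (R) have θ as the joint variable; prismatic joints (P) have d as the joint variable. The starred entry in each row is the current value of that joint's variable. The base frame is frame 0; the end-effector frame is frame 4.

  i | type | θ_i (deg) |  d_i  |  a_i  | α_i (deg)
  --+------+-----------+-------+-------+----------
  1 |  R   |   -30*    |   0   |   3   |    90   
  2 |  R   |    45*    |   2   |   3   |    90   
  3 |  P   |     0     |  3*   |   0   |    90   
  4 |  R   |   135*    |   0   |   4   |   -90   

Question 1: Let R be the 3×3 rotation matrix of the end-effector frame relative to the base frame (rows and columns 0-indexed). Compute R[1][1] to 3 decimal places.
End-effector y-axis (col 1 of R) = (-0.5000,-0.8660,0.0000)
R[1][1] = -0.8660

-0.866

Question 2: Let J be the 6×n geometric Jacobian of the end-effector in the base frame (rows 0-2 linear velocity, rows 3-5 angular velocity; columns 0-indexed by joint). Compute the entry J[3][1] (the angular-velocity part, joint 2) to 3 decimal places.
axis z_1 = (-0.5000,-0.8660,0.0000); lever o_n−o_1 = (2.6742,-3.8534,-4.0000)
cross product → J_v[:, 1] = (3.4641,-2.0000,4.2426)
J_ω[:, 1] = z_1
entry J[3][1] = -0.5000

-0.500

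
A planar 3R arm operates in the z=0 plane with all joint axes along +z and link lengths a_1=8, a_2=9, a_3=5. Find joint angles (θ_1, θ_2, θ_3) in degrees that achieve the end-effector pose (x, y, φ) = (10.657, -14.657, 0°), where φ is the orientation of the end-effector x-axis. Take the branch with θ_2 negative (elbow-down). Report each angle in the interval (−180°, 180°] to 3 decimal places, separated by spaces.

-45.001 -44.997 89.998

wrist centre = target − a_3·(cos φ, sin φ) = (5.6570, -14.6570)
cos θ_2 = (246.8293−8²−9²)/(2·8·9) = 0.7071; θ_2 = -44.9967° (elbow-down)
β = atan2(-14.6570,5.6570) = -68.8955°; ψ = atan2(-6.3636,14.3643) = -23.8940°
θ_1 = β − ψ = -45.0015°
θ_3 = φ − θ_1 − θ_2 = 89.9981° (wrapped to (-180°,180°])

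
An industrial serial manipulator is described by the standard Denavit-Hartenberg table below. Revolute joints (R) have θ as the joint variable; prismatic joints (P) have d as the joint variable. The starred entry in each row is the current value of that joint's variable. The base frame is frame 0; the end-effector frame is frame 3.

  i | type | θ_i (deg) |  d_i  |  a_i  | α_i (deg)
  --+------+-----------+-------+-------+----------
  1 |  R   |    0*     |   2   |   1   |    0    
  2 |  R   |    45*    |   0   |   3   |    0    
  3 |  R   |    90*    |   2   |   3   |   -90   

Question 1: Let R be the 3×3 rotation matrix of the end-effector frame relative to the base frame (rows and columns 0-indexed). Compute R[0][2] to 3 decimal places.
End-effector z-axis (col 2 of R) = (-0.7071,-0.7071,0.0000)
R[0][2] = -0.7071

-0.707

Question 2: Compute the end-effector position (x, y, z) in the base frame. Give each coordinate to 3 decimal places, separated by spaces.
1.000 4.243 4.000

after link 1: o_1 = (1.0000, 0.0000, 2.0000)
after link 2: o_2 = (3.1213, 2.1213, 2.0000)
after link 3: o_3 = (1.0000, 4.2426, 4.0000)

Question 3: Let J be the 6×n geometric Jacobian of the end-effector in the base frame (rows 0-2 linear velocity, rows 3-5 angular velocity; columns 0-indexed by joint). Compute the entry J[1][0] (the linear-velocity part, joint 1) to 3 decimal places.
1.000

axis z_0 = ẑ; lever o_n−o_0 = (1.0000,4.2426,4.0000)
cross product → J_v[:, 0] = (-4.2426,1.0000,0.0000)
J_ω[:, 0] = z_0
entry J[1][0] = 1.0000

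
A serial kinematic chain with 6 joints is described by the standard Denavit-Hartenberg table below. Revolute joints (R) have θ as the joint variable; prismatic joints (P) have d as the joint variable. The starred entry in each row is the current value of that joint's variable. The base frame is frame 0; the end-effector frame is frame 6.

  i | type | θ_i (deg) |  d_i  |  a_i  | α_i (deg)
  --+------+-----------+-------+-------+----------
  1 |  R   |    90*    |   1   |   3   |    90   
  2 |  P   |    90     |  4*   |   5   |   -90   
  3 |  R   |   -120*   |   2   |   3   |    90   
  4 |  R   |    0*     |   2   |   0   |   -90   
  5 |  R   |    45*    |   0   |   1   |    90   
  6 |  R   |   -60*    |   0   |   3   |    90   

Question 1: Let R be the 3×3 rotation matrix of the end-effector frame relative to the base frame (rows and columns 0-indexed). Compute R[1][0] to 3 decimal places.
End-effector x-axis (col 0 of R) = (0.4830,0.8660,0.1294)
R[1][0] = 0.8660

0.866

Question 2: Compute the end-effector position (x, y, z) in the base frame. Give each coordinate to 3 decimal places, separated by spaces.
after link 1: o_1 = (0.0000, 3.0000, 1.0000)
after link 2: o_2 = (4.0000, 3.0000, 6.0000)
after link 3: o_3 = (6.5981, 1.0000, 4.5000)
after link 4: o_4 = (5.5981, 1.0000, 2.7679)
after link 5: o_5 = (6.5640, 1.0000, 3.0268)
after link 6: o_6 = (8.0129, 3.5981, 3.4150)

8.013 3.598 3.415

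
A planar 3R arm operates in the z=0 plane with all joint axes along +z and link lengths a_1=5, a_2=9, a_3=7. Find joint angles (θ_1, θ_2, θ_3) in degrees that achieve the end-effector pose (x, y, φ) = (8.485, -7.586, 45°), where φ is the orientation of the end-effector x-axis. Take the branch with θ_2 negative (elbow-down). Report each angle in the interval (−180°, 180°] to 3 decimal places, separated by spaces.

-45.003 -44.997 135.000

wrist centre = target − a_3·(cos φ, sin φ) = (3.5353, -12.5357)
cos θ_2 = (169.6430−5²−9²)/(2·5·9) = 0.7071; θ_2 = -44.9970° (elbow-down)
β = atan2(-12.5357,3.5353) = -74.2508°; ψ = atan2(-6.3636,11.3643) = -29.2474°
θ_1 = β − ψ = -45.0035°
θ_3 = φ − θ_1 − θ_2 = 135.0004° (wrapped to (-180°,180°])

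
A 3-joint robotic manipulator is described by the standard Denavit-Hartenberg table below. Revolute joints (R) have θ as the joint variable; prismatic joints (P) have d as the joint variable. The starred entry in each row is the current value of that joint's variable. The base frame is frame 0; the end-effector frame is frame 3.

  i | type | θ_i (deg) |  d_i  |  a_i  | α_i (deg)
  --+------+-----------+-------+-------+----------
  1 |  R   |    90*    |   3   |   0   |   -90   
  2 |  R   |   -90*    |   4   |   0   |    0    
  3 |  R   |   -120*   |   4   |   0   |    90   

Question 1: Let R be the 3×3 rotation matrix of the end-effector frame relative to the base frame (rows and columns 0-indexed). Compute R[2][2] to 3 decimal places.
End-effector z-axis (col 2 of R) = (-0.0000,0.5000,-0.8660)
R[2][2] = -0.8660

-0.866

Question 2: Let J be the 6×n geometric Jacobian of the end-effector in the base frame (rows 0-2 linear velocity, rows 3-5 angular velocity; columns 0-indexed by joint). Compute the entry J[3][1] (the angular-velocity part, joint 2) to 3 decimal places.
-1.000

axis z_1 = (-1.0000,0.0000,0.0000); lever o_n−o_1 = (-8.0000,0.0000,0.0000)
cross product → J_v[:, 1] = (0.0000,0.0000,0.0000)
J_ω[:, 1] = z_1
entry J[3][1] = -1.0000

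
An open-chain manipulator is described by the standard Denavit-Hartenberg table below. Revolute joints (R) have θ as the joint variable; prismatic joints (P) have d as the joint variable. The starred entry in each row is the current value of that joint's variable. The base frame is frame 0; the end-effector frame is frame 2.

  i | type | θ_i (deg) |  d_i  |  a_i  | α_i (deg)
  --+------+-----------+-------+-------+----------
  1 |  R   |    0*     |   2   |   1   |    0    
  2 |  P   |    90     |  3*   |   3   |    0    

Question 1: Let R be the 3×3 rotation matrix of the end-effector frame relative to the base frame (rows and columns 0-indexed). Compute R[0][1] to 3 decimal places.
-1.000

End-effector y-axis (col 1 of R) = (-1.0000,0.0000,0.0000)
R[0][1] = -1.0000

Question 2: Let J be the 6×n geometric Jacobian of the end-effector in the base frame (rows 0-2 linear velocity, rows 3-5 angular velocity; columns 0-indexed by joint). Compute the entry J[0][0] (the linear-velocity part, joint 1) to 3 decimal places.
-3.000

axis z_0 = ẑ; lever o_n−o_0 = (1.0000,3.0000,5.0000)
cross product → J_v[:, 0] = (-3.0000,1.0000,0.0000)
J_ω[:, 0] = z_0
entry J[0][0] = -3.0000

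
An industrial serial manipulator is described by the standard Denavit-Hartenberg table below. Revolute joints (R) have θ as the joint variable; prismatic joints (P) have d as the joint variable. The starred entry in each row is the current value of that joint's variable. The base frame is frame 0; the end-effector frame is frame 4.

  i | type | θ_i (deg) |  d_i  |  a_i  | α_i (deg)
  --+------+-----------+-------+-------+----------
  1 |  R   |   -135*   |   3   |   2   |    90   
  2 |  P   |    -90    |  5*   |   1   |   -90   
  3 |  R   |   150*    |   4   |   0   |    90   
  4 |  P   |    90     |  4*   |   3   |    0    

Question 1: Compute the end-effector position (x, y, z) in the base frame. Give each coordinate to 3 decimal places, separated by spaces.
-7.450 -5.278 0.000

after link 1: o_1 = (-1.4142, -1.4142, 3.0000)
after link 2: o_2 = (-4.9497, 2.1213, 2.0000)
after link 3: o_3 = (-7.7782, -0.7071, 2.0000)
after link 4: o_4 = (-7.4500, -5.2779, 0.0000)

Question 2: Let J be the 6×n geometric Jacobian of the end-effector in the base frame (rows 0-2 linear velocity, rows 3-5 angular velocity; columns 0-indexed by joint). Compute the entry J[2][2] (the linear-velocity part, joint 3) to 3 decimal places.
3.464

axis z_2 = (-0.7071,-0.7071,0.0000); lever o_n−o_2 = (-2.5003,-7.3992,-2.0000)
cross product → J_v[:, 2] = (1.4142,-1.4142,3.4641)
J_ω[:, 2] = z_2
entry J[2][2] = 3.4641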